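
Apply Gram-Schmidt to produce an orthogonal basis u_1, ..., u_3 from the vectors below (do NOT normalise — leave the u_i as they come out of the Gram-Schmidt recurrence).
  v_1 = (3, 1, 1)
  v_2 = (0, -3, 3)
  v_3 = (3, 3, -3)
Orthogonal basis:
  u_1 = (3, 1, 1)
  u_2 = (0, -3, 3)
  u_3 = (6/11, -9/11, -9/11)

Apply the Gram-Schmidt recurrence
  u_1 = v_1
  u_i = v_i − Σ_{j<i} ((v_i · u_j) / (u_j · u_j)) · u_j.

Step by step this gives:
  u_1 = (3, 1, 1)
  u_2 = (0, -3, 3)
  u_3 = (6/11, -9/11, -9/11)

Orthogonality check:
  u_2 · u_1 = 0 (should be 0)
  u_3 · u_1 = 0 (should be 0)
  u_3 · u_2 = 0 (should be 0)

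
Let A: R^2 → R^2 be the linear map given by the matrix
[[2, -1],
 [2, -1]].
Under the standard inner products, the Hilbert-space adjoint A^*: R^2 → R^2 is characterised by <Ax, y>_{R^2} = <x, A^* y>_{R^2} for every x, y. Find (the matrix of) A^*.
A^* = A^T =
[[2, 2],
 [-1, -1]]

For real matrices with standard dot products, the defining identity <Ax, y> = <x, A^* y> gives (Ax)^T y = x^T (A^*) y, i.e. x^T A^T y = x^T (A^*) y. Since this holds for all x, y, we must have A^* = A^T. Therefore
A^* =
[[2, 2],
 [-1, -1]].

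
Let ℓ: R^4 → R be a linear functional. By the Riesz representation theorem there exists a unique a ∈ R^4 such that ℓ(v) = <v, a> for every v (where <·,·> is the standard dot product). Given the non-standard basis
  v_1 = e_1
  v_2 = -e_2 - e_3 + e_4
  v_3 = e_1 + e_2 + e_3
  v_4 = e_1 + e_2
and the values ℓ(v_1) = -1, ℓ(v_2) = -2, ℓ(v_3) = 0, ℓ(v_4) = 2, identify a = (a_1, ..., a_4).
a = (-1, 3, -2, -1)

Write a = (a_1, ..., a_4) in the standard basis. For each basis vector v_i, ℓ(v_i) = <v_i, a> is a linear equation in the a_j's. Collect the n equations into a matrix system V a = ℓ, where row i of V is v_i (expressed in the standard basis). Since V is invertible (lower-triangular with 1s on the diagonal, up to permutation), solve by back-substitution:
  V =
[[1, 0, 0, 0],
 [0, -1, -1, 1],
 [1, 1, 1, 0],
 [1, 1, 0, 0]]
  V a = (-1, -2, 0, 2)
Solving gives a = (-1, 3, -2, -1).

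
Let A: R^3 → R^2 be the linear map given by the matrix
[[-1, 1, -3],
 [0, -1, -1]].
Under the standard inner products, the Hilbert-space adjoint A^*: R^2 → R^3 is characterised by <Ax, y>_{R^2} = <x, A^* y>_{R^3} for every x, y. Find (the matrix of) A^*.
A^* = A^T =
[[-1, 0],
 [1, -1],
 [-3, -1]]

For real matrices with standard dot products, the defining identity <Ax, y> = <x, A^* y> gives (Ax)^T y = x^T (A^*) y, i.e. x^T A^T y = x^T (A^*) y. Since this holds for all x, y, we must have A^* = A^T. Therefore
A^* =
[[-1, 0],
 [1, -1],
 [-3, -1]].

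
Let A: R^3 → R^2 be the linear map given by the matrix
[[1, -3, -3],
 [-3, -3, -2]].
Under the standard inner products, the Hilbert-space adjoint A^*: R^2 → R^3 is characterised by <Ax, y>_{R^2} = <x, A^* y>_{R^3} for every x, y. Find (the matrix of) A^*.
A^* = A^T =
[[1, -3],
 [-3, -3],
 [-3, -2]]

For real matrices with standard dot products, the defining identity <Ax, y> = <x, A^* y> gives (Ax)^T y = x^T (A^*) y, i.e. x^T A^T y = x^T (A^*) y. Since this holds for all x, y, we must have A^* = A^T. Therefore
A^* =
[[1, -3],
 [-3, -3],
 [-3, -2]].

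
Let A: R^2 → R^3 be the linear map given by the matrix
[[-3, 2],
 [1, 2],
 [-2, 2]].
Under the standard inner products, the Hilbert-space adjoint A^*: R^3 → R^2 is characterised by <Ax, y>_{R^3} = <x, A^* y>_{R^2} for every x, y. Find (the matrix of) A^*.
A^* = A^T =
[[-3, 1, -2],
 [2, 2, 2]]

For real matrices with standard dot products, the defining identity <Ax, y> = <x, A^* y> gives (Ax)^T y = x^T (A^*) y, i.e. x^T A^T y = x^T (A^*) y. Since this holds for all x, y, we must have A^* = A^T. Therefore
A^* =
[[-3, 1, -2],
 [2, 2, 2]].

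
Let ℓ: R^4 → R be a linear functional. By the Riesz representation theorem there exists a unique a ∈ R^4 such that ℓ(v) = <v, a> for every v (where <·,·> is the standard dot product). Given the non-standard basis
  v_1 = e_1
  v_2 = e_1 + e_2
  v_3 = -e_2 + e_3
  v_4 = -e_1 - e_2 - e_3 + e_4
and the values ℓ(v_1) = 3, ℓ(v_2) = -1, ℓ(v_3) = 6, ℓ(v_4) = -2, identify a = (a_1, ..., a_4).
a = (3, -4, 2, -1)

Write a = (a_1, ..., a_4) in the standard basis. For each basis vector v_i, ℓ(v_i) = <v_i, a> is a linear equation in the a_j's. Collect the n equations into a matrix system V a = ℓ, where row i of V is v_i (expressed in the standard basis). Since V is invertible (lower-triangular with 1s on the diagonal, up to permutation), solve by back-substitution:
  V =
[[1, 0, 0, 0],
 [1, 1, 0, 0],
 [0, -1, 1, 0],
 [-1, -1, -1, 1]]
  V a = (3, -1, 6, -2)
Solving gives a = (3, -4, 2, -1).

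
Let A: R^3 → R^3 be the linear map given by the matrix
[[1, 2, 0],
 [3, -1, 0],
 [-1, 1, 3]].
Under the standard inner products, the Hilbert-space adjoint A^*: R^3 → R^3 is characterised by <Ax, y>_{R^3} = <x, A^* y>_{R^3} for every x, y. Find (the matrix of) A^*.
A^* = A^T =
[[1, 3, -1],
 [2, -1, 1],
 [0, 0, 3]]

For real matrices with standard dot products, the defining identity <Ax, y> = <x, A^* y> gives (Ax)^T y = x^T (A^*) y, i.e. x^T A^T y = x^T (A^*) y. Since this holds for all x, y, we must have A^* = A^T. Therefore
A^* =
[[1, 3, -1],
 [2, -1, 1],
 [0, 0, 3]].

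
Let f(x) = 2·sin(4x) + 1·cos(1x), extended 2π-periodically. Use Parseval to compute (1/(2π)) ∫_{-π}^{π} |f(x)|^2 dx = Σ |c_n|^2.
Σ |c_n|^2 = 5/2

Expand |f|^2 and use orthogonality of {sin(nx), cos(mx)} on [-π, π]:
  ∫_{-π}^{π} sin(nx)^2 dx = π, ∫ cos(mx)^2 dx = π, and cross terms integrate to 0.
So ∫_{-π}^{π} f(x)^2 dx = 2^2 · π + 1^2 · π = (4 + 1)π.
Divide by 2π: (4 + 1)/2 = 5/2.
By Parseval, this equals Σ |c_n|^2.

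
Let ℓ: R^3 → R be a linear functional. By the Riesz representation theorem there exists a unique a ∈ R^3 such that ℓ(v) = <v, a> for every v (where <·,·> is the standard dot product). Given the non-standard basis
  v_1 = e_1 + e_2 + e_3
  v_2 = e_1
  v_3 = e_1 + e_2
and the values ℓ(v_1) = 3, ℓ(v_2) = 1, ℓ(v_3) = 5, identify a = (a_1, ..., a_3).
a = (1, 4, -2)

Write a = (a_1, ..., a_3) in the standard basis. For each basis vector v_i, ℓ(v_i) = <v_i, a> is a linear equation in the a_j's. Collect the n equations into a matrix system V a = ℓ, where row i of V is v_i (expressed in the standard basis). Since V is invertible (lower-triangular with 1s on the diagonal, up to permutation), solve by back-substitution:
  V =
[[1, 1, 1],
 [1, 0, 0],
 [1, 1, 0]]
  V a = (3, 1, 5)
Solving gives a = (1, 4, -2).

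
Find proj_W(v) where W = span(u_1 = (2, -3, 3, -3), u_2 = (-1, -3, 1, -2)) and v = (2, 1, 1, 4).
proj_W(v) = (388/209, 516/209, -28/209, 272/209)

Set up U = [u_1 | ... | u_2] ∈ R^(4×2). The projector onto W = col(U) is P = U (U^T U)^(-1) U^T.
Compute U^T U =
  [31, 16]
  [16, 15],
and U^T v = (-8, -12).
Solve U^T U · c = U^T v for the coefficients: c = (72/209, -244/209). The projection is proj_W(v) = U c.
Check: (v - proj_W(v)) · u_1 = 0  (should be 0).
Check: (v - proj_W(v)) · u_2 = 0  (should be 0).
Result: proj_W(v) = (388/209, 516/209, -28/209, 272/209).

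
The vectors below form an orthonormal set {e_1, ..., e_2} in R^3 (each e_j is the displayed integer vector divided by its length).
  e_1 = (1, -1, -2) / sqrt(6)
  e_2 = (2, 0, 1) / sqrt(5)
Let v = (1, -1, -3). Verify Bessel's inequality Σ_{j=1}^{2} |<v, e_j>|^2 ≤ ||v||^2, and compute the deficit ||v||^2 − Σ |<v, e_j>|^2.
Σ |<v, e_j>|^2 = 163/15; ||v||^2 = 11; deficit = 2/15

Write each e_j = u_j / sqrt(<u_j, u_j>) where u_j is the displayed integer vector. Then <v, e_j> = <v, u_j> / sqrt(<u_j, u_j>), so |<v, e_j>|^2 = <v, u_j>^2 / <u_j, u_j>.
Coefficients: <v, e_1> = 8/sqrt(6), <v, e_2> = -1/sqrt(5).
Square and sum: Σ |<v, e_j>|^2 = 163/15.
Compute ||v||^2 = v·v = 11.
Deficit = 11 − 163/15 = 2/15 ≥ 0, confirming Bessel's inequality. (The deficit equals ||v − Σ <v,e_j> e_j||^2, the squared distance from v to span{e_j}.)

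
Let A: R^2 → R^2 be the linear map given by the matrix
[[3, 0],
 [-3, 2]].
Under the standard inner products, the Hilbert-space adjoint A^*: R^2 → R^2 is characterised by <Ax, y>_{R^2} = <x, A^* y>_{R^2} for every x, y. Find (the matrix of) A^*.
A^* = A^T =
[[3, -3],
 [0, 2]]

For real matrices with standard dot products, the defining identity <Ax, y> = <x, A^* y> gives (Ax)^T y = x^T (A^*) y, i.e. x^T A^T y = x^T (A^*) y. Since this holds for all x, y, we must have A^* = A^T. Therefore
A^* =
[[3, -3],
 [0, 2]].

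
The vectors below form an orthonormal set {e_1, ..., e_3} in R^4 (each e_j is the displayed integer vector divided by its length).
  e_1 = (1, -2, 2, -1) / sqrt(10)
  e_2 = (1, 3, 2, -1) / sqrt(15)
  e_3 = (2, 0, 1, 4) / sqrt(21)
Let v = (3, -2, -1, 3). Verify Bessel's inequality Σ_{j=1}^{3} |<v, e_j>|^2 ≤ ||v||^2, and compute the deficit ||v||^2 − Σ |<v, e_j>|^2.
Σ |<v, e_j>|^2 = 129/7; ||v||^2 = 23; deficit = 32/7

Write each e_j = u_j / sqrt(<u_j, u_j>) where u_j is the displayed integer vector. Then <v, e_j> = <v, u_j> / sqrt(<u_j, u_j>), so |<v, e_j>|^2 = <v, u_j>^2 / <u_j, u_j>.
Coefficients: <v, e_1> = 2/sqrt(10), <v, e_2> = -8/sqrt(15), <v, e_3> = 17/sqrt(21).
Square and sum: Σ |<v, e_j>|^2 = 129/7.
Compute ||v||^2 = v·v = 23.
Deficit = 23 − 129/7 = 32/7 ≥ 0, confirming Bessel's inequality. (The deficit equals ||v − Σ <v,e_j> e_j||^2, the squared distance from v to span{e_j}.)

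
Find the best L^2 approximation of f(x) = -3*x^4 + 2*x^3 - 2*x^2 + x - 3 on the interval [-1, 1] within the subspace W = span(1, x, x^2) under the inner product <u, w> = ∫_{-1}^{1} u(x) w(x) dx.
g(x) = -32*x^2/7 + 11*x/5 - 96/35

The best approximation g ∈ W is the orthogonal projection of f onto W. Writing g = a_0 + a_1 x + a_2 x^2, the coefficients solve the normal equations G · a = b where
  G_{ij} = <φ_i, φ_j> and b_i = <f, φ_i>, with φ_0 = 1, φ_1 = x, φ_2 = x^2.
G =
  [2, 0, 2/3]
  [0, 2/3, 0]
  [2/3, 0, 2/5],
b = (-128/15, 22/15, -128/35).
Solving gives a_0 = -96/35, a_1 = 11/5, a_2 = -32/7, so
  g(x) = -32*x^2/7 + 11*x/5 - 96/35.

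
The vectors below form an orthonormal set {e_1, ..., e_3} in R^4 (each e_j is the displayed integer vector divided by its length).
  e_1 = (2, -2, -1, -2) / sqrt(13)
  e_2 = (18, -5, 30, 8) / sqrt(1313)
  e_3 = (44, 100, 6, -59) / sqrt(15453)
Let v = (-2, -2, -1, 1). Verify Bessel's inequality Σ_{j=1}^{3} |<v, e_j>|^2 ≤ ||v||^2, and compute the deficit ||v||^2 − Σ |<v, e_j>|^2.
Σ |<v, e_j>|^2 = 1514/153; ||v||^2 = 10; deficit = 16/153

Write each e_j = u_j / sqrt(<u_j, u_j>) where u_j is the displayed integer vector. Then <v, e_j> = <v, u_j> / sqrt(<u_j, u_j>), so |<v, e_j>|^2 = <v, u_j>^2 / <u_j, u_j>.
Coefficients: <v, e_1> = -1/sqrt(13), <v, e_2> = -48/sqrt(1313), <v, e_3> = -353/sqrt(15453).
Square and sum: Σ |<v, e_j>|^2 = 1514/153.
Compute ||v||^2 = v·v = 10.
Deficit = 10 − 1514/153 = 16/153 ≥ 0, confirming Bessel's inequality. (The deficit equals ||v − Σ <v,e_j> e_j||^2, the squared distance from v to span{e_j}.)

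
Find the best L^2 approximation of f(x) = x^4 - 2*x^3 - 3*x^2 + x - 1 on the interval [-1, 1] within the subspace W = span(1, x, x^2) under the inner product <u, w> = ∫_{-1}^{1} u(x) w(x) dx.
g(x) = -15*x^2/7 - x/5 - 38/35

The best approximation g ∈ W is the orthogonal projection of f onto W. Writing g = a_0 + a_1 x + a_2 x^2, the coefficients solve the normal equations G · a = b where
  G_{ij} = <φ_i, φ_j> and b_i = <f, φ_i>, with φ_0 = 1, φ_1 = x, φ_2 = x^2.
G =
  [2, 0, 2/3]
  [0, 2/3, 0]
  [2/3, 0, 2/5],
b = (-18/5, -2/15, -166/105).
Solving gives a_0 = -38/35, a_1 = -1/5, a_2 = -15/7, so
  g(x) = -15*x^2/7 - x/5 - 38/35.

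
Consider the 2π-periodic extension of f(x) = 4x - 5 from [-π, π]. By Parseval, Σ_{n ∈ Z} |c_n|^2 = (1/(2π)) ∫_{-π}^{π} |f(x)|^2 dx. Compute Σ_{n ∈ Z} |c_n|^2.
Σ |c_n|^2 = 16π^2/3 + 25

Expand and integrate term by term over [-π, π]:
  ∫ (4x)^2 dx = 16·(2π^3/3); ∫ 2·4·(-5)·x dx = 0 (odd integrand); ∫ (-5)^2 dx = 25·2π.
So (1/(2π)) ∫_{-π}^{π} (4x - 5)^2 dx = 16π^2/3 + 25 = 16π^2/3 + 25.
Parseval ⇒ Σ |c_n|^2 = 16π^2/3 + 25.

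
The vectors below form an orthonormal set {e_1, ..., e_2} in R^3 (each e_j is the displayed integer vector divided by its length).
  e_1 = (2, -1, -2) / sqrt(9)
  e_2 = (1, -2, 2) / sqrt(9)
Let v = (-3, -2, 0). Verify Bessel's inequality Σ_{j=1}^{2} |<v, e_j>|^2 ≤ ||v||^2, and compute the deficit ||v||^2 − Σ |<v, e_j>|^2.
Σ |<v, e_j>|^2 = 17/9; ||v||^2 = 13; deficit = 100/9

Write each e_j = u_j / sqrt(<u_j, u_j>) where u_j is the displayed integer vector. Then <v, e_j> = <v, u_j> / sqrt(<u_j, u_j>), so |<v, e_j>|^2 = <v, u_j>^2 / <u_j, u_j>.
Coefficients: <v, e_1> = -4/sqrt(9), <v, e_2> = 1/sqrt(9).
Square and sum: Σ |<v, e_j>|^2 = 17/9.
Compute ||v||^2 = v·v = 13.
Deficit = 13 − 17/9 = 100/9 ≥ 0, confirming Bessel's inequality. (The deficit equals ||v − Σ <v,e_j> e_j||^2, the squared distance from v to span{e_j}.)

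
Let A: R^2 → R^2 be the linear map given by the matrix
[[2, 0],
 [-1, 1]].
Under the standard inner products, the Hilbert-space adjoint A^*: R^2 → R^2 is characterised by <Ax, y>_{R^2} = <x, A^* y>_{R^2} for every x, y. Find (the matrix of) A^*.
A^* = A^T =
[[2, -1],
 [0, 1]]

For real matrices with standard dot products, the defining identity <Ax, y> = <x, A^* y> gives (Ax)^T y = x^T (A^*) y, i.e. x^T A^T y = x^T (A^*) y. Since this holds for all x, y, we must have A^* = A^T. Therefore
A^* =
[[2, -1],
 [0, 1]].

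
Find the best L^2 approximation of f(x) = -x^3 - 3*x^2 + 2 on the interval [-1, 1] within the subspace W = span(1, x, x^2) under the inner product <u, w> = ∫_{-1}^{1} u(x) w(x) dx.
g(x) = -3*x^2 - 3*x/5 + 2

The best approximation g ∈ W is the orthogonal projection of f onto W. Writing g = a_0 + a_1 x + a_2 x^2, the coefficients solve the normal equations G · a = b where
  G_{ij} = <φ_i, φ_j> and b_i = <f, φ_i>, with φ_0 = 1, φ_1 = x, φ_2 = x^2.
G =
  [2, 0, 2/3]
  [0, 2/3, 0]
  [2/3, 0, 2/5],
b = (2, -2/5, 2/15).
Solving gives a_0 = 2, a_1 = -3/5, a_2 = -3, so
  g(x) = -3*x^2 - 3*x/5 + 2.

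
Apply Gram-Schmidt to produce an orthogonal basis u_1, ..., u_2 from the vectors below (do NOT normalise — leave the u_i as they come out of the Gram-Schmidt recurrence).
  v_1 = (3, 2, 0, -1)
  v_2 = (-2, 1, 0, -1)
Orthogonal basis:
  u_1 = (3, 2, 0, -1)
  u_2 = (-19/14, 10/7, 0, -17/14)

Apply the Gram-Schmidt recurrence
  u_1 = v_1
  u_i = v_i − Σ_{j<i} ((v_i · u_j) / (u_j · u_j)) · u_j.

Step by step this gives:
  u_1 = (3, 2, 0, -1)
  u_2 = (-19/14, 10/7, 0, -17/14)

Orthogonality check:
  u_2 · u_1 = 0 (should be 0)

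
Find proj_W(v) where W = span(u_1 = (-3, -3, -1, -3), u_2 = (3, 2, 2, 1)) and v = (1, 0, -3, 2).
proj_W(v) = (-15/26, 11/13, -21/13, 59/26)

Set up U = [u_1 | ... | u_2] ∈ R^(4×2). The projector onto W = col(U) is P = U (U^T U)^(-1) U^T.
Compute U^T U =
  [28, -20]
  [-20, 18],
and U^T v = (-6, -1).
Solve U^T U · c = U^T v for the coefficients: c = (-16/13, -37/26). The projection is proj_W(v) = U c.
Check: (v - proj_W(v)) · u_1 = 0  (should be 0).
Check: (v - proj_W(v)) · u_2 = 0  (should be 0).
Result: proj_W(v) = (-15/26, 11/13, -21/13, 59/26).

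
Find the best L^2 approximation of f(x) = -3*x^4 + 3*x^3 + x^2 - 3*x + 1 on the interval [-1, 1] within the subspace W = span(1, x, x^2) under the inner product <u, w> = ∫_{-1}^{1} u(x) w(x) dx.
g(x) = -11*x^2/7 - 6*x/5 + 44/35

The best approximation g ∈ W is the orthogonal projection of f onto W. Writing g = a_0 + a_1 x + a_2 x^2, the coefficients solve the normal equations G · a = b where
  G_{ij} = <φ_i, φ_j> and b_i = <f, φ_i>, with φ_0 = 1, φ_1 = x, φ_2 = x^2.
G =
  [2, 0, 2/3]
  [0, 2/3, 0]
  [2/3, 0, 2/5],
b = (22/15, -4/5, 22/105).
Solving gives a_0 = 44/35, a_1 = -6/5, a_2 = -11/7, so
  g(x) = -11*x^2/7 - 6*x/5 + 44/35.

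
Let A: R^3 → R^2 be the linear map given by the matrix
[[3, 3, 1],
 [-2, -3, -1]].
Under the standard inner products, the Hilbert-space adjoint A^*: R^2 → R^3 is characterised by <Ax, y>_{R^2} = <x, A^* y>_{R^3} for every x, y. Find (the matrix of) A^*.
A^* = A^T =
[[3, -2],
 [3, -3],
 [1, -1]]

For real matrices with standard dot products, the defining identity <Ax, y> = <x, A^* y> gives (Ax)^T y = x^T (A^*) y, i.e. x^T A^T y = x^T (A^*) y. Since this holds for all x, y, we must have A^* = A^T. Therefore
A^* =
[[3, -2],
 [3, -3],
 [1, -1]].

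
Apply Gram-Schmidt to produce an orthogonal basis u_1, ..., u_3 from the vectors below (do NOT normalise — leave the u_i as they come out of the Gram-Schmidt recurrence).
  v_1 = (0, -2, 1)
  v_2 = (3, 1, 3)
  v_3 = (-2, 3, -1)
Orthogonal basis:
  u_1 = (0, -2, 1)
  u_2 = (3, 7/5, 14/5)
  u_3 = (-119/94, 51/94, 51/47)

Apply the Gram-Schmidt recurrence
  u_1 = v_1
  u_i = v_i − Σ_{j<i} ((v_i · u_j) / (u_j · u_j)) · u_j.

Step by step this gives:
  u_1 = (0, -2, 1)
  u_2 = (3, 7/5, 14/5)
  u_3 = (-119/94, 51/94, 51/47)

Orthogonality check:
  u_2 · u_1 = 0 (should be 0)
  u_3 · u_1 = 0 (should be 0)
  u_3 · u_2 = 0 (should be 0)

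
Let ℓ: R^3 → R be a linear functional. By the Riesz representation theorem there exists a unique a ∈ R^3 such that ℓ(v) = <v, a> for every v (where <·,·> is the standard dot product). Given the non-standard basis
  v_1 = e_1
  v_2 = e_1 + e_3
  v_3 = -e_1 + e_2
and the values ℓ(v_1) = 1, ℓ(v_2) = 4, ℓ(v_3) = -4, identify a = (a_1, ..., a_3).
a = (1, -3, 3)

Write a = (a_1, ..., a_3) in the standard basis. For each basis vector v_i, ℓ(v_i) = <v_i, a> is a linear equation in the a_j's. Collect the n equations into a matrix system V a = ℓ, where row i of V is v_i (expressed in the standard basis). Since V is invertible (lower-triangular with 1s on the diagonal, up to permutation), solve by back-substitution:
  V =
[[1, 0, 0],
 [1, 0, 1],
 [-1, 1, 0]]
  V a = (1, 4, -4)
Solving gives a = (1, -3, 3).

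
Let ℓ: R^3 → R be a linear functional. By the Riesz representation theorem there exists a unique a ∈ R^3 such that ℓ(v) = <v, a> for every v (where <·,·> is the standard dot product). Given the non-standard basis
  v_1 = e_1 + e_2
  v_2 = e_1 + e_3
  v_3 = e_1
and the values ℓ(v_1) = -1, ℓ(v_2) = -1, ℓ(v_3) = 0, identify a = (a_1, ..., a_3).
a = (0, -1, -1)

Write a = (a_1, ..., a_3) in the standard basis. For each basis vector v_i, ℓ(v_i) = <v_i, a> is a linear equation in the a_j's. Collect the n equations into a matrix system V a = ℓ, where row i of V is v_i (expressed in the standard basis). Since V is invertible (lower-triangular with 1s on the diagonal, up to permutation), solve by back-substitution:
  V =
[[1, 1, 0],
 [1, 0, 1],
 [1, 0, 0]]
  V a = (-1, -1, 0)
Solving gives a = (0, -1, -1).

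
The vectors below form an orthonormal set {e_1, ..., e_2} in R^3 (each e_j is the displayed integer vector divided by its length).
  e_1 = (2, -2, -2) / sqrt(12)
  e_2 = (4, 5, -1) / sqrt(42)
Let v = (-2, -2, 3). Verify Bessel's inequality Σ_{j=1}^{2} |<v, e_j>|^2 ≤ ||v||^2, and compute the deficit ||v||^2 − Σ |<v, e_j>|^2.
Σ |<v, e_j>|^2 = 27/2; ||v||^2 = 17; deficit = 7/2

Write each e_j = u_j / sqrt(<u_j, u_j>) where u_j is the displayed integer vector. Then <v, e_j> = <v, u_j> / sqrt(<u_j, u_j>), so |<v, e_j>|^2 = <v, u_j>^2 / <u_j, u_j>.
Coefficients: <v, e_1> = -6/sqrt(12), <v, e_2> = -21/sqrt(42).
Square and sum: Σ |<v, e_j>|^2 = 27/2.
Compute ||v||^2 = v·v = 17.
Deficit = 17 − 27/2 = 7/2 ≥ 0, confirming Bessel's inequality. (The deficit equals ||v − Σ <v,e_j> e_j||^2, the squared distance from v to span{e_j}.)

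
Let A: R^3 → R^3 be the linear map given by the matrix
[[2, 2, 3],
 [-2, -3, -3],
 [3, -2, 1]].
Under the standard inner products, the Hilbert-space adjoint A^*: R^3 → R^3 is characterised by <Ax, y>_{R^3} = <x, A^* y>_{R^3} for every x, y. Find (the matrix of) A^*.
A^* = A^T =
[[2, -2, 3],
 [2, -3, -2],
 [3, -3, 1]]

For real matrices with standard dot products, the defining identity <Ax, y> = <x, A^* y> gives (Ax)^T y = x^T (A^*) y, i.e. x^T A^T y = x^T (A^*) y. Since this holds for all x, y, we must have A^* = A^T. Therefore
A^* =
[[2, -2, 3],
 [2, -3, -2],
 [3, -3, 1]].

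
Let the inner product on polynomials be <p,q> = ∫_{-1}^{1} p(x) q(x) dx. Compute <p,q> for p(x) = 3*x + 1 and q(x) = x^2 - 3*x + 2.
<p,q> = -4/3

Expand the product: p(x)·q(x) = 3*x^3 - 8*x^2 + 3*x + 2.
∫_{-1}^{1} of each monomial x^k gives [2/(k+1) if k even, 0 if k odd]. Integrating term-by-term (or equivalently evaluating the antiderivative F(x) = 3*x^4/4 - 8*x^3/3 + 3*x^2/2 + 2*x at the endpoints):
  F(1) − F(−1) = 19/12 − (35/12) = -4/3.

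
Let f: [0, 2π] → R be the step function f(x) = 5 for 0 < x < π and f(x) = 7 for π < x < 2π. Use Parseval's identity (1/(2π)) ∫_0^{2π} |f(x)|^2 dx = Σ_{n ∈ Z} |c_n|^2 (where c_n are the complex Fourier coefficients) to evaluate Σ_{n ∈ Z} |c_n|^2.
Σ |c_n|^2 = 37

Parseval equates the L^2 energy of f (normalised by 1/(2π)) with the ℓ^2 sum of its Fourier coefficients: (1/(2π)) ∫_0^{2π} |f|^2 = Σ |c_n|^2.
Compute the left side: (1/(2π)) [∫_0^π 5^2 dx + ∫_π^{2π} 7^2 dx] = (1/(2π)) · (25π + 49π) = (25 + 49)/2 = 37.
So Σ_{n ∈ Z} |c_n|^2 = 37.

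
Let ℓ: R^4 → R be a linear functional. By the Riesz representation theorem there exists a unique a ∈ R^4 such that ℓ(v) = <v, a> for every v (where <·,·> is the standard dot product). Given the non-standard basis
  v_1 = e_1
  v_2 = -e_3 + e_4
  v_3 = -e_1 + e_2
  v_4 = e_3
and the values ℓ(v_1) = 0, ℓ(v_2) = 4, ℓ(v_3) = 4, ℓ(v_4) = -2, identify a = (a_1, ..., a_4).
a = (0, 4, -2, 2)

Write a = (a_1, ..., a_4) in the standard basis. For each basis vector v_i, ℓ(v_i) = <v_i, a> is a linear equation in the a_j's. Collect the n equations into a matrix system V a = ℓ, where row i of V is v_i (expressed in the standard basis). Since V is invertible (lower-triangular with 1s on the diagonal, up to permutation), solve by back-substitution:
  V =
[[1, 0, 0, 0],
 [0, 0, -1, 1],
 [-1, 1, 0, 0],
 [0, 0, 1, 0]]
  V a = (0, 4, 4, -2)
Solving gives a = (0, 4, -2, 2).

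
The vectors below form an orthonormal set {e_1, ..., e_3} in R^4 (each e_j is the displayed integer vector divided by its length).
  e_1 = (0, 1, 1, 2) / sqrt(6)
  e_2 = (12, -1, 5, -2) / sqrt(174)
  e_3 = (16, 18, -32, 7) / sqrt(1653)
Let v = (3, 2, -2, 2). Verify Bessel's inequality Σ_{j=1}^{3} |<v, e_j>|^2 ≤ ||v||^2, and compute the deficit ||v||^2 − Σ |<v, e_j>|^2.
Σ |<v, e_j>|^2 = 396/19; ||v||^2 = 21; deficit = 3/19

Write each e_j = u_j / sqrt(<u_j, u_j>) where u_j is the displayed integer vector. Then <v, e_j> = <v, u_j> / sqrt(<u_j, u_j>), so |<v, e_j>|^2 = <v, u_j>^2 / <u_j, u_j>.
Coefficients: <v, e_1> = 4/sqrt(6), <v, e_2> = 20/sqrt(174), <v, e_3> = 162/sqrt(1653).
Square and sum: Σ |<v, e_j>|^2 = 396/19.
Compute ||v||^2 = v·v = 21.
Deficit = 21 − 396/19 = 3/19 ≥ 0, confirming Bessel's inequality. (The deficit equals ||v − Σ <v,e_j> e_j||^2, the squared distance from v to span{e_j}.)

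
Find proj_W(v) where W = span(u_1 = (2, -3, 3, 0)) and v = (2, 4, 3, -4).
proj_W(v) = (1/11, -3/22, 3/22, 0)

Set up U = [u_1 | ... | u_1] ∈ R^(4×1). The projector onto W = col(U) is P = U (U^T U)^(-1) U^T.
Compute U^T U =
  [22],
and U^T v = (1).
Solve U^T U · c = U^T v for the coefficients: c = (1/22). The projection is proj_W(v) = U c.
Check: (v - proj_W(v)) · u_1 = 0  (should be 0).
Result: proj_W(v) = (1/11, -3/22, 3/22, 0).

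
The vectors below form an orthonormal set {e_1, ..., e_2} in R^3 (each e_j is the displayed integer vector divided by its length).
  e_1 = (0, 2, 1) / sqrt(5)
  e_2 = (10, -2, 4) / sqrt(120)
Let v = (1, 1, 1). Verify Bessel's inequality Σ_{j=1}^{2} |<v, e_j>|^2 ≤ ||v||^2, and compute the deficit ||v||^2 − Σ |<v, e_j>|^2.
Σ |<v, e_j>|^2 = 3; ||v||^2 = 3; deficit = 0

Write each e_j = u_j / sqrt(<u_j, u_j>) where u_j is the displayed integer vector. Then <v, e_j> = <v, u_j> / sqrt(<u_j, u_j>), so |<v, e_j>|^2 = <v, u_j>^2 / <u_j, u_j>.
Coefficients: <v, e_1> = 3/sqrt(5), <v, e_2> = 12/sqrt(120).
Square and sum: Σ |<v, e_j>|^2 = 3.
Compute ||v||^2 = v·v = 3.
Deficit = 3 − 3 = 0 ≥ 0, confirming Bessel's inequality. (The deficit equals ||v − Σ <v,e_j> e_j||^2, the squared distance from v to span{e_j}.)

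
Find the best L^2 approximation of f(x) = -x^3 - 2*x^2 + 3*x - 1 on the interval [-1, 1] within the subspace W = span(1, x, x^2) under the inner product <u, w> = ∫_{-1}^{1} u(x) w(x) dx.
g(x) = -2*x^2 + 12*x/5 - 1

The best approximation g ∈ W is the orthogonal projection of f onto W. Writing g = a_0 + a_1 x + a_2 x^2, the coefficients solve the normal equations G · a = b where
  G_{ij} = <φ_i, φ_j> and b_i = <f, φ_i>, with φ_0 = 1, φ_1 = x, φ_2 = x^2.
G =
  [2, 0, 2/3]
  [0, 2/3, 0]
  [2/3, 0, 2/5],
b = (-10/3, 8/5, -22/15).
Solving gives a_0 = -1, a_1 = 12/5, a_2 = -2, so
  g(x) = -2*x^2 + 12*x/5 - 1.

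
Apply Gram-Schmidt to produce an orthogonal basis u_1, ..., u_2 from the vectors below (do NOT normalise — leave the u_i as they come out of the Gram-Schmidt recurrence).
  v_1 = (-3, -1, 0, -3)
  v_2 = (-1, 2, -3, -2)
Orthogonal basis:
  u_1 = (-3, -1, 0, -3)
  u_2 = (2/19, 45/19, -3, -17/19)

Apply the Gram-Schmidt recurrence
  u_1 = v_1
  u_i = v_i − Σ_{j<i} ((v_i · u_j) / (u_j · u_j)) · u_j.

Step by step this gives:
  u_1 = (-3, -1, 0, -3)
  u_2 = (2/19, 45/19, -3, -17/19)

Orthogonality check:
  u_2 · u_1 = 0 (should be 0)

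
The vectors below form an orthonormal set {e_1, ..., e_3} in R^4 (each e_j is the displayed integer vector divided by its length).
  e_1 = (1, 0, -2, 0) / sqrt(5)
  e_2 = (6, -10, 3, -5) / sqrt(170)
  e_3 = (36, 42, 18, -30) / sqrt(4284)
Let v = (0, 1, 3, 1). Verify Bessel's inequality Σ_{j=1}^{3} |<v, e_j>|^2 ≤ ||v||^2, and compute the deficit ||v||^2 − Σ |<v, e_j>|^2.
Σ |<v, e_j>|^2 = 59/7; ||v||^2 = 11; deficit = 18/7

Write each e_j = u_j / sqrt(<u_j, u_j>) where u_j is the displayed integer vector. Then <v, e_j> = <v, u_j> / sqrt(<u_j, u_j>), so |<v, e_j>|^2 = <v, u_j>^2 / <u_j, u_j>.
Coefficients: <v, e_1> = -6/sqrt(5), <v, e_2> = -6/sqrt(170), <v, e_3> = 66/sqrt(4284).
Square and sum: Σ |<v, e_j>|^2 = 59/7.
Compute ||v||^2 = v·v = 11.
Deficit = 11 − 59/7 = 18/7 ≥ 0, confirming Bessel's inequality. (The deficit equals ||v − Σ <v,e_j> e_j||^2, the squared distance from v to span{e_j}.)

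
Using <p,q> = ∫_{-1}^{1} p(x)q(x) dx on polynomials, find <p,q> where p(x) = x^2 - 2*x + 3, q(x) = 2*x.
<p,q> = -8/3

Expand the product: p(x)·q(x) = 2*x^3 - 4*x^2 + 6*x.
∫_{-1}^{1} of each monomial x^k gives [2/(k+1) if k even, 0 if k odd]. Integrating term-by-term (or equivalently evaluating the antiderivative F(x) = x^4/2 - 4*x^3/3 + 3*x^2 at the endpoints):
  F(1) − F(−1) = 13/6 − (29/6) = -8/3.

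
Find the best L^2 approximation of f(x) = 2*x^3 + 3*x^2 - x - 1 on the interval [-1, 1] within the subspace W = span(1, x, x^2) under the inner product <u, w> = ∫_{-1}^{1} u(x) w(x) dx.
g(x) = 3*x^2 + x/5 - 1

The best approximation g ∈ W is the orthogonal projection of f onto W. Writing g = a_0 + a_1 x + a_2 x^2, the coefficients solve the normal equations G · a = b where
  G_{ij} = <φ_i, φ_j> and b_i = <f, φ_i>, with φ_0 = 1, φ_1 = x, φ_2 = x^2.
G =
  [2, 0, 2/3]
  [0, 2/3, 0]
  [2/3, 0, 2/5],
b = (0, 2/15, 8/15).
Solving gives a_0 = -1, a_1 = 1/5, a_2 = 3, so
  g(x) = 3*x^2 + x/5 - 1.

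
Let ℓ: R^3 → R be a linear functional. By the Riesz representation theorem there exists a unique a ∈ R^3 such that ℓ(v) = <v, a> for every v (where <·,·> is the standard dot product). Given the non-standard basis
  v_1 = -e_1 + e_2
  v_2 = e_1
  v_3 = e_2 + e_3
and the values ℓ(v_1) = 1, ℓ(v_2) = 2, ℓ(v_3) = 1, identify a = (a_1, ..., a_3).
a = (2, 3, -2)

Write a = (a_1, ..., a_3) in the standard basis. For each basis vector v_i, ℓ(v_i) = <v_i, a> is a linear equation in the a_j's. Collect the n equations into a matrix system V a = ℓ, where row i of V is v_i (expressed in the standard basis). Since V is invertible (lower-triangular with 1s on the diagonal, up to permutation), solve by back-substitution:
  V =
[[-1, 1, 0],
 [1, 0, 0],
 [0, 1, 1]]
  V a = (1, 2, 1)
Solving gives a = (2, 3, -2).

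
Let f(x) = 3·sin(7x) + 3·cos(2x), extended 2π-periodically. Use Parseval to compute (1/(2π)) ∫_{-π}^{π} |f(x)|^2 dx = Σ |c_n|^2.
Σ |c_n|^2 = 9

Expand |f|^2 and use orthogonality of {sin(nx), cos(mx)} on [-π, π]:
  ∫_{-π}^{π} sin(nx)^2 dx = π, ∫ cos(mx)^2 dx = π, and cross terms integrate to 0.
So ∫_{-π}^{π} f(x)^2 dx = 3^2 · π + 3^2 · π = (9 + 9)π.
Divide by 2π: (9 + 9)/2 = 9.
By Parseval, this equals Σ |c_n|^2.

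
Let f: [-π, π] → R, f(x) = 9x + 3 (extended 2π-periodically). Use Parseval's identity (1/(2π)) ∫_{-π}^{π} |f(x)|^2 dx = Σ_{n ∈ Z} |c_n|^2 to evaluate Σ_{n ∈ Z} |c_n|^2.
Σ |c_n|^2 = 27π^2 + 9

Expand and integrate term by term over [-π, π]:
  ∫ (9x)^2 dx = 81·(2π^3/3); ∫ 2·9·(3)·x dx = 0 (odd integrand); ∫ 3^2 dx = 9·2π.
So (1/(2π)) ∫_{-π}^{π} (9x + 3)^2 dx = 81π^2/3 + 9 = 27π^2 + 9.
Parseval ⇒ Σ |c_n|^2 = 27π^2 + 9.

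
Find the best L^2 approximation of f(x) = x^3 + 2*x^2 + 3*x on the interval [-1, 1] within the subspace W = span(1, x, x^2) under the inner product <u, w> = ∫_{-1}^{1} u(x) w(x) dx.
g(x) = 2*x^2 + 18*x/5

The best approximation g ∈ W is the orthogonal projection of f onto W. Writing g = a_0 + a_1 x + a_2 x^2, the coefficients solve the normal equations G · a = b where
  G_{ij} = <φ_i, φ_j> and b_i = <f, φ_i>, with φ_0 = 1, φ_1 = x, φ_2 = x^2.
G =
  [2, 0, 2/3]
  [0, 2/3, 0]
  [2/3, 0, 2/5],
b = (4/3, 12/5, 4/5).
Solving gives a_0 = 0, a_1 = 18/5, a_2 = 2, so
  g(x) = 2*x^2 + 18*x/5.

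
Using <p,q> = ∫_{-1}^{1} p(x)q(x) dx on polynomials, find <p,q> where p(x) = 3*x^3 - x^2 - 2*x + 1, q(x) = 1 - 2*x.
<p,q> = 8/5

Expand the product: p(x)·q(x) = -6*x^4 + 5*x^3 + 3*x^2 - 4*x + 1.
∫_{-1}^{1} of each monomial x^k gives [2/(k+1) if k even, 0 if k odd]. Integrating term-by-term (or equivalently evaluating the antiderivative F(x) = -6*x^5/5 + 5*x^4/4 + x^3 - 2*x^2 + x at the endpoints):
  F(1) − F(−1) = 1/20 − (-31/20) = 8/5.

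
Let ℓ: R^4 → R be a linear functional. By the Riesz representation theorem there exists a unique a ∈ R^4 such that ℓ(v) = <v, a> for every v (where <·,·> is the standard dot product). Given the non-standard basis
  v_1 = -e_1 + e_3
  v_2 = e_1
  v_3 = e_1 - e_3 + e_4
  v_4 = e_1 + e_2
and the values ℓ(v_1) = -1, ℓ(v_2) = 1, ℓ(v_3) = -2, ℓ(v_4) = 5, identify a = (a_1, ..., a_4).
a = (1, 4, 0, -3)

Write a = (a_1, ..., a_4) in the standard basis. For each basis vector v_i, ℓ(v_i) = <v_i, a> is a linear equation in the a_j's. Collect the n equations into a matrix system V a = ℓ, where row i of V is v_i (expressed in the standard basis). Since V is invertible (lower-triangular with 1s on the diagonal, up to permutation), solve by back-substitution:
  V =
[[-1, 0, 1, 0],
 [1, 0, 0, 0],
 [1, 0, -1, 1],
 [1, 1, 0, 0]]
  V a = (-1, 1, -2, 5)
Solving gives a = (1, 4, 0, -3).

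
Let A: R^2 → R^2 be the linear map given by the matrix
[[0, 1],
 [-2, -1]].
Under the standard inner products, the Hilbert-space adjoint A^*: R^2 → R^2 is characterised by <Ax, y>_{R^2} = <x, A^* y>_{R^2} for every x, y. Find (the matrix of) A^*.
A^* = A^T =
[[0, -2],
 [1, -1]]

For real matrices with standard dot products, the defining identity <Ax, y> = <x, A^* y> gives (Ax)^T y = x^T (A^*) y, i.e. x^T A^T y = x^T (A^*) y. Since this holds for all x, y, we must have A^* = A^T. Therefore
A^* =
[[0, -2],
 [1, -1]].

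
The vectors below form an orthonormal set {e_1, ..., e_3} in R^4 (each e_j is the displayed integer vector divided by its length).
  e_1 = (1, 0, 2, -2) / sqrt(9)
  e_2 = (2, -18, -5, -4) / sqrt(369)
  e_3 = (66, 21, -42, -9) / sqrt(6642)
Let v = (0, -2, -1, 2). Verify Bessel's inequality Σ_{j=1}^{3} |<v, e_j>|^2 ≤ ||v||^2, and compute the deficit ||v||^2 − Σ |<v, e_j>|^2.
Σ |<v, e_j>|^2 = 7; ||v||^2 = 9; deficit = 2

Write each e_j = u_j / sqrt(<u_j, u_j>) where u_j is the displayed integer vector. Then <v, e_j> = <v, u_j> / sqrt(<u_j, u_j>), so |<v, e_j>|^2 = <v, u_j>^2 / <u_j, u_j>.
Coefficients: <v, e_1> = -6/sqrt(9), <v, e_2> = 33/sqrt(369), <v, e_3> = -18/sqrt(6642).
Square and sum: Σ |<v, e_j>|^2 = 7.
Compute ||v||^2 = v·v = 9.
Deficit = 9 − 7 = 2 ≥ 0, confirming Bessel's inequality. (The deficit equals ||v − Σ <v,e_j> e_j||^2, the squared distance from v to span{e_j}.)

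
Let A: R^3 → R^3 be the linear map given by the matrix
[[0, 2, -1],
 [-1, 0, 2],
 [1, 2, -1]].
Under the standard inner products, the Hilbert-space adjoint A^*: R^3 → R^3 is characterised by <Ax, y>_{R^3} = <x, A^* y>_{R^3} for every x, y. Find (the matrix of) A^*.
A^* = A^T =
[[0, -1, 1],
 [2, 0, 2],
 [-1, 2, -1]]

For real matrices with standard dot products, the defining identity <Ax, y> = <x, A^* y> gives (Ax)^T y = x^T (A^*) y, i.e. x^T A^T y = x^T (A^*) y. Since this holds for all x, y, we must have A^* = A^T. Therefore
A^* =
[[0, -1, 1],
 [2, 0, 2],
 [-1, 2, -1]].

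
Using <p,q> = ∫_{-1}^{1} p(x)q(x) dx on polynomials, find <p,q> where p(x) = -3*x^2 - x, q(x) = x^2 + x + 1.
<p,q> = -58/15

Expand the product: p(x)·q(x) = -3*x^4 - 4*x^3 - 4*x^2 - x.
∫_{-1}^{1} of each monomial x^k gives [2/(k+1) if k even, 0 if k odd]. Integrating term-by-term (or equivalently evaluating the antiderivative F(x) = -3*x^5/5 - x^4 - 4*x^3/3 - x^2/2 at the endpoints):
  F(1) − F(−1) = -103/30 − (13/30) = -58/15.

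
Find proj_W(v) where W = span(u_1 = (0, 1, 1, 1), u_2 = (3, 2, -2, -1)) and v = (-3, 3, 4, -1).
proj_W(v) = (-72/53, 50/53, 146/53, 122/53)

Set up U = [u_1 | ... | u_2] ∈ R^(4×2). The projector onto W = col(U) is P = U (U^T U)^(-1) U^T.
Compute U^T U =
  [3, -1]
  [-1, 18],
and U^T v = (6, -10).
Solve U^T U · c = U^T v for the coefficients: c = (98/53, -24/53). The projection is proj_W(v) = U c.
Check: (v - proj_W(v)) · u_1 = 0  (should be 0).
Check: (v - proj_W(v)) · u_2 = 0  (should be 0).
Result: proj_W(v) = (-72/53, 50/53, 146/53, 122/53).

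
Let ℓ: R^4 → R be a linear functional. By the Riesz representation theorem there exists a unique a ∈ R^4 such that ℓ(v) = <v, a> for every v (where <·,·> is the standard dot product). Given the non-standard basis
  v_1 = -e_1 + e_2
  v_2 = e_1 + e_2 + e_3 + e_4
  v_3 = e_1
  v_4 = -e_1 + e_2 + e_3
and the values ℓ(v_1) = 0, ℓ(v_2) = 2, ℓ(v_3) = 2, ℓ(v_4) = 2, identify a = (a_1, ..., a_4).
a = (2, 2, 2, -4)

Write a = (a_1, ..., a_4) in the standard basis. For each basis vector v_i, ℓ(v_i) = <v_i, a> is a linear equation in the a_j's. Collect the n equations into a matrix system V a = ℓ, where row i of V is v_i (expressed in the standard basis). Since V is invertible (lower-triangular with 1s on the diagonal, up to permutation), solve by back-substitution:
  V =
[[-1, 1, 0, 0],
 [1, 1, 1, 1],
 [1, 0, 0, 0],
 [-1, 1, 1, 0]]
  V a = (0, 2, 2, 2)
Solving gives a = (2, 2, 2, -4).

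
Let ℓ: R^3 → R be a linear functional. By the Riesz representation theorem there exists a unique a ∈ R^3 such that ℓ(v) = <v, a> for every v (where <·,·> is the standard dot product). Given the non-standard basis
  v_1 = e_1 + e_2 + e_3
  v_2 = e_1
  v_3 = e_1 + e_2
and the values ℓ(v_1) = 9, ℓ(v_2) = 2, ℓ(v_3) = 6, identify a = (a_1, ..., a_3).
a = (2, 4, 3)

Write a = (a_1, ..., a_3) in the standard basis. For each basis vector v_i, ℓ(v_i) = <v_i, a> is a linear equation in the a_j's. Collect the n equations into a matrix system V a = ℓ, where row i of V is v_i (expressed in the standard basis). Since V is invertible (lower-triangular with 1s on the diagonal, up to permutation), solve by back-substitution:
  V =
[[1, 1, 1],
 [1, 0, 0],
 [1, 1, 0]]
  V a = (9, 2, 6)
Solving gives a = (2, 4, 3).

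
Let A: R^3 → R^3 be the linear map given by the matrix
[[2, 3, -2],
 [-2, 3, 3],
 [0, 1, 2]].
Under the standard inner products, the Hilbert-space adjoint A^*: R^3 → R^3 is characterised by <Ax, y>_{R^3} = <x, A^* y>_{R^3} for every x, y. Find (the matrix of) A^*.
A^* = A^T =
[[2, -2, 0],
 [3, 3, 1],
 [-2, 3, 2]]

For real matrices with standard dot products, the defining identity <Ax, y> = <x, A^* y> gives (Ax)^T y = x^T (A^*) y, i.e. x^T A^T y = x^T (A^*) y. Since this holds for all x, y, we must have A^* = A^T. Therefore
A^* =
[[2, -2, 0],
 [3, 3, 1],
 [-2, 3, 2]].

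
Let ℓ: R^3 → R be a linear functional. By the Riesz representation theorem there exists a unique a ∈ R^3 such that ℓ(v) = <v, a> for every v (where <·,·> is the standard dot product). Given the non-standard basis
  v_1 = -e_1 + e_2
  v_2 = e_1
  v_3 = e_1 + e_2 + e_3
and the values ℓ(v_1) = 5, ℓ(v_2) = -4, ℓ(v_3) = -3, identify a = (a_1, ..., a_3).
a = (-4, 1, 0)

Write a = (a_1, ..., a_3) in the standard basis. For each basis vector v_i, ℓ(v_i) = <v_i, a> is a linear equation in the a_j's. Collect the n equations into a matrix system V a = ℓ, where row i of V is v_i (expressed in the standard basis). Since V is invertible (lower-triangular with 1s on the diagonal, up to permutation), solve by back-substitution:
  V =
[[-1, 1, 0],
 [1, 0, 0],
 [1, 1, 1]]
  V a = (5, -4, -3)
Solving gives a = (-4, 1, 0).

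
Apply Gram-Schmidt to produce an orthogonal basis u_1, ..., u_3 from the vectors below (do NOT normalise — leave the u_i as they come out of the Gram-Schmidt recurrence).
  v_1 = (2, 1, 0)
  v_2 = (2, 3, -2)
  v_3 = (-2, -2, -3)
Orthogonal basis:
  u_1 = (2, 1, 0)
  u_2 = (-4/5, 8/5, -2)
  u_3 = (8/9, -16/9, -16/9)

Apply the Gram-Schmidt recurrence
  u_1 = v_1
  u_i = v_i − Σ_{j<i} ((v_i · u_j) / (u_j · u_j)) · u_j.

Step by step this gives:
  u_1 = (2, 1, 0)
  u_2 = (-4/5, 8/5, -2)
  u_3 = (8/9, -16/9, -16/9)

Orthogonality check:
  u_2 · u_1 = 0 (should be 0)
  u_3 · u_1 = 0 (should be 0)
  u_3 · u_2 = 0 (should be 0)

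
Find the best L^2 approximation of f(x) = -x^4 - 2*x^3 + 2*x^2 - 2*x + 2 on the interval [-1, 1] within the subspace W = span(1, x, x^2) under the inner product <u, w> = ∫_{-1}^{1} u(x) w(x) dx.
g(x) = 8*x^2/7 - 16*x/5 + 73/35

The best approximation g ∈ W is the orthogonal projection of f onto W. Writing g = a_0 + a_1 x + a_2 x^2, the coefficients solve the normal equations G · a = b where
  G_{ij} = <φ_i, φ_j> and b_i = <f, φ_i>, with φ_0 = 1, φ_1 = x, φ_2 = x^2.
G =
  [2, 0, 2/3]
  [0, 2/3, 0]
  [2/3, 0, 2/5],
b = (74/15, -32/15, 194/105).
Solving gives a_0 = 73/35, a_1 = -16/5, a_2 = 8/7, so
  g(x) = 8*x^2/7 - 16*x/5 + 73/35.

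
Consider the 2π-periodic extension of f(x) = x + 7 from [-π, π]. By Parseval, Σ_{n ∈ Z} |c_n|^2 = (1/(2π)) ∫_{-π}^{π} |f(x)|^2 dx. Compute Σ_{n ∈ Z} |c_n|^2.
Σ |c_n|^2 = π^2/3 + 49

Expand and integrate term by term over [-π, π]:
  ∫ (x)^2 dx = 1·(2π^3/3); ∫ 2·1·(7)·x dx = 0 (odd integrand); ∫ 7^2 dx = 49·2π.
So (1/(2π)) ∫_{-π}^{π} (x + 7)^2 dx = 1π^2/3 + 49 = π^2/3 + 49.
Parseval ⇒ Σ |c_n|^2 = π^2/3 + 49.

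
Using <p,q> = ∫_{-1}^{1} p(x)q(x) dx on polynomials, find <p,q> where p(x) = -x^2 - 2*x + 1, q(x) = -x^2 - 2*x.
<p,q> = 12/5

Expand the product: p(x)·q(x) = x^4 + 4*x^3 + 3*x^2 - 2*x.
∫_{-1}^{1} of each monomial x^k gives [2/(k+1) if k even, 0 if k odd]. Integrating term-by-term (or equivalently evaluating the antiderivative F(x) = x^5/5 + x^4 + x^3 - x^2 at the endpoints):
  F(1) − F(−1) = 6/5 − (-6/5) = 12/5.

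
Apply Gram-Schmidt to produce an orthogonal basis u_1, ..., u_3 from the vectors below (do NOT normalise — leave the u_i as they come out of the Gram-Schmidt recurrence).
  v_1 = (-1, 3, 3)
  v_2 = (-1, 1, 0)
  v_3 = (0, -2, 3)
Orthogonal basis:
  u_1 = (-1, 3, 3)
  u_2 = (-15/19, 7/19, -12/19)
  u_3 = (-18/11, -18/11, 12/11)

Apply the Gram-Schmidt recurrence
  u_1 = v_1
  u_i = v_i − Σ_{j<i} ((v_i · u_j) / (u_j · u_j)) · u_j.

Step by step this gives:
  u_1 = (-1, 3, 3)
  u_2 = (-15/19, 7/19, -12/19)
  u_3 = (-18/11, -18/11, 12/11)

Orthogonality check:
  u_2 · u_1 = 0 (should be 0)
  u_3 · u_1 = 0 (should be 0)
  u_3 · u_2 = 0 (should be 0)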